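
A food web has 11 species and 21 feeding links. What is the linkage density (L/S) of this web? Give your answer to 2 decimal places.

There are L = 21 links among S = 11 species.
L/S = 21/11 = 1.9091 ≈ 1.91.

L/S = 1.91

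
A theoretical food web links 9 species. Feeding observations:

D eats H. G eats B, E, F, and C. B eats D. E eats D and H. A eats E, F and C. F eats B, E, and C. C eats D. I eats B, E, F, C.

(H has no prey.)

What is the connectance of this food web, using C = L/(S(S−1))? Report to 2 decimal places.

C = 0.26

The web has S = 9 species and L = 19 feeding links.
C = L / (S(S−1)) = 19 / 72 = 0.2639 ≈ 0.26.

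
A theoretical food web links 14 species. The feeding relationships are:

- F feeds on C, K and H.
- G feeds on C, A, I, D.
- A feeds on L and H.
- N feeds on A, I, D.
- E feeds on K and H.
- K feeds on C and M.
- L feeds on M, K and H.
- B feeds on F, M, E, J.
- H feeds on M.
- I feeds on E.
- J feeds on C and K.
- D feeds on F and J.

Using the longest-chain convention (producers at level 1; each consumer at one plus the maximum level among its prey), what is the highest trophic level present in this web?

Producers (level 1): C, M.
C → K → E → I → G gives G level 5.
No species has a prey at level 5, so no species reaches level 6.

5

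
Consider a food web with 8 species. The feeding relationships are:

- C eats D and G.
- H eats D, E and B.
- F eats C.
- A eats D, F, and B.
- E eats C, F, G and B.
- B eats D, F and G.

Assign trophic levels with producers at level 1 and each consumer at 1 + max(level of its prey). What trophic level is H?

D is a producer → level 1.
C eats D (level 1); other prey at levels: G 1 → level 2.
F eats C → level 3.
B eats F (level 3); other prey at levels: D 1, G 1 → level 4.
E eats B (level 4); other prey at levels: G 1, C 2, F 3 → level 5.
H eats E (level 5); other prey at levels: D 1, B 4 → level 6.

Trophic level 6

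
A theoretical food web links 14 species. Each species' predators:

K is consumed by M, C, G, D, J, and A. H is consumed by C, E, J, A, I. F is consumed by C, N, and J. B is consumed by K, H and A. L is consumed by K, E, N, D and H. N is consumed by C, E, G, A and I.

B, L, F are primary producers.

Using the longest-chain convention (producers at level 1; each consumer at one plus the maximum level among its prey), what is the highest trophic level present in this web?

3

Producers (level 1): B, L, F.
B → K → C gives C level 3.
No species has a prey at level 3, so no species reaches level 4.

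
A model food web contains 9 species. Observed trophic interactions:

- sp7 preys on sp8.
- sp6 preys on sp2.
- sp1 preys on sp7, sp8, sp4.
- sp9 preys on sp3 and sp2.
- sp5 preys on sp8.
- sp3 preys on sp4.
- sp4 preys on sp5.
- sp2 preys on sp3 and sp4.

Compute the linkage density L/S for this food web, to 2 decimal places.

L/S = 1.33

There are L = 12 links among S = 9 species.
L/S = 12/9 = 1.3333 ≈ 1.33.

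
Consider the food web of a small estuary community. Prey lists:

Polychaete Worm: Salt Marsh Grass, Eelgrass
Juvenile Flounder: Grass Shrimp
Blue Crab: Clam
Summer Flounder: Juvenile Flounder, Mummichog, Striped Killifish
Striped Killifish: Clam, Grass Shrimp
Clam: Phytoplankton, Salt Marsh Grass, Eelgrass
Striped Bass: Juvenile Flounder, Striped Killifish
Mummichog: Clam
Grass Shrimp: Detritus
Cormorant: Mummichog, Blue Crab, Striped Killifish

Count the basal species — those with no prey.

Basal species (no prey listed): Phytoplankton, Salt Marsh Grass, Detritus, Eelgrass.
Count: 4.

4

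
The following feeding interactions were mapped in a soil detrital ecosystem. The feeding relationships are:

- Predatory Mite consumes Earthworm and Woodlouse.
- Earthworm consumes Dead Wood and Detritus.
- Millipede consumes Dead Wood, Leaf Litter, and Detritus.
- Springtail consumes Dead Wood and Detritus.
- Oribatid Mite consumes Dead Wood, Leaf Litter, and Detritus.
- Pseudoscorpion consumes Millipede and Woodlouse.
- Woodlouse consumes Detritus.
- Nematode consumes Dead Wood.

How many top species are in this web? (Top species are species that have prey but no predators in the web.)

5

Top species (has prey, but nothing eats it): Nematode, Springtail, Oribatid Mite, Predatory Mite, Pseudoscorpion.
Count: 5.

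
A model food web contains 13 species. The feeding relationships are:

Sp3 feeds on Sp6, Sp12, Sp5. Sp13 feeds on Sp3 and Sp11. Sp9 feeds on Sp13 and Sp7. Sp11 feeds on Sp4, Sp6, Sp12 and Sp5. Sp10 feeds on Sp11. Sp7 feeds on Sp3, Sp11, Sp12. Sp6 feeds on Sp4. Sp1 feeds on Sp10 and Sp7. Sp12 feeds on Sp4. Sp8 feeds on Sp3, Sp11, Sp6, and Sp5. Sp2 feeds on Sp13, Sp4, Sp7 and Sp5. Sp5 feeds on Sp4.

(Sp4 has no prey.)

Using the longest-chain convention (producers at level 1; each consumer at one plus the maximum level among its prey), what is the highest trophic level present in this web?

5

Producers (level 1): Sp4.
Sp4 → Sp5 → Sp3 → Sp13 → Sp9 gives Sp9 level 5.
No species has a prey at level 5, so no species reaches level 6.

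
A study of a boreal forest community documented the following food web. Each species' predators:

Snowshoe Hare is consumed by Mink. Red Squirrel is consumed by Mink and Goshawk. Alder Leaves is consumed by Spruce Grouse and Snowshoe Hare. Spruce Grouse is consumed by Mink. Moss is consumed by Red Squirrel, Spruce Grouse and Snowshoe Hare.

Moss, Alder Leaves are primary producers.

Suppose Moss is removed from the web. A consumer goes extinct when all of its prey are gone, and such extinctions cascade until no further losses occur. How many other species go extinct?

Remove Moss.
Round 1: Red Squirrel (all prey gone) → extinct.
Round 2: Goshawk (all prey gone) → extinct.
No further losses. Total secondary extinctions: 2.

2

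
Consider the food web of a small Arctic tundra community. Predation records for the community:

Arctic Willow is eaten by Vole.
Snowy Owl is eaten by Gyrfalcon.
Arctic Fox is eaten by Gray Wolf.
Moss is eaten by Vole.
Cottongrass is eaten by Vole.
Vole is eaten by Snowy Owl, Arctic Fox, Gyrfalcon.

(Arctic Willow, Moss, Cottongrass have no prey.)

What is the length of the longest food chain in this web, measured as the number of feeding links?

One longest chain: Arctic Willow → Vole → Arctic Fox → Gray Wolf.
It has 4 species and 3 links.

3 links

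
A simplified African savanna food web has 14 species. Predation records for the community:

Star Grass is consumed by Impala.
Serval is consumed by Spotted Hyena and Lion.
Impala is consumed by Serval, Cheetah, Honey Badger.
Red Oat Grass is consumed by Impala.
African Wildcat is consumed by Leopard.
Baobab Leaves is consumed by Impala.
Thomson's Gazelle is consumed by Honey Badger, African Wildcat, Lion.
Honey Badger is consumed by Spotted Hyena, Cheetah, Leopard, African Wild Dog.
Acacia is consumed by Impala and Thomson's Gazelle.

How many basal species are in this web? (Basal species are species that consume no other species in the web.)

4

Basal species (no prey listed): Acacia, Baobab Leaves, Red Oat Grass, Star Grass.
Count: 4.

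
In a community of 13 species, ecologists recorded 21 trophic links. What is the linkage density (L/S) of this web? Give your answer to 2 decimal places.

There are L = 21 links among S = 13 species.
L/S = 21/13 = 1.6154 ≈ 1.62.

L/S = 1.62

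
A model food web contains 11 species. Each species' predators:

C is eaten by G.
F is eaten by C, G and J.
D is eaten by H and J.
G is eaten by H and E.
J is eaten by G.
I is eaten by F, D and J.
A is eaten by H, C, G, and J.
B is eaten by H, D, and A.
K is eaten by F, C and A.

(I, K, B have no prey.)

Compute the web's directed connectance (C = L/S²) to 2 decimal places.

The web has S = 11 species and L = 22 feeding links.
C = L / S² = 22 / 121 = 0.1818 ≈ 0.18.

C = 0.18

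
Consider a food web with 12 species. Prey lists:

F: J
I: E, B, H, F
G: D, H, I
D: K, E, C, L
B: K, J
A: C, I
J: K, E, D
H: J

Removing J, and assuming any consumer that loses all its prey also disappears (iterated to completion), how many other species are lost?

2

Remove J.
Round 1: H (all prey gone), F (all prey gone) → extinct.
No further losses. Total secondary extinctions: 2.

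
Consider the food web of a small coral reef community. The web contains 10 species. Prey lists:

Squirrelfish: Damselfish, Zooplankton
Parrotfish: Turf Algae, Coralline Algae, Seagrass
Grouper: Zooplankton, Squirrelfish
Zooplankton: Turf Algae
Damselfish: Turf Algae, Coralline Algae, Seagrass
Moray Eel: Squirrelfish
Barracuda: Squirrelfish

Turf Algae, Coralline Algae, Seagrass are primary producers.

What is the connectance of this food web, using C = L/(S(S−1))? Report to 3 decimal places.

The web has S = 10 species and L = 13 feeding links.
C = L / (S(S−1)) = 13 / 90 = 0.1444 ≈ 0.144.

C = 0.144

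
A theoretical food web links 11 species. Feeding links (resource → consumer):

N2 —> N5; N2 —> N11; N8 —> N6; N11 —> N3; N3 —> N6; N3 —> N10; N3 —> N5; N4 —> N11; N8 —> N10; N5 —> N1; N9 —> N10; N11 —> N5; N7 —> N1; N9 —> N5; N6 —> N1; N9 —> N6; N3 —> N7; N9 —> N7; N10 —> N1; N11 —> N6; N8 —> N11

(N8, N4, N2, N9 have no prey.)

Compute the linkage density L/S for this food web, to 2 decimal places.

There are L = 21 links among S = 11 species.
L/S = 21/11 = 1.9091 ≈ 1.91.

L/S = 1.91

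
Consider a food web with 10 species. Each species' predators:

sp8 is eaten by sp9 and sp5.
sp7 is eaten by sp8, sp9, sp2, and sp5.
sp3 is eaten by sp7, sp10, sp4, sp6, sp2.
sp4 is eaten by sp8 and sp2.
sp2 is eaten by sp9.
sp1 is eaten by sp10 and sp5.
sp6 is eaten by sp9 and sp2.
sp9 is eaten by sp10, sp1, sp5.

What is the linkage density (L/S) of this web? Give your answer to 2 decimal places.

L/S = 2.10

There are L = 21 links among S = 10 species.
L/S = 21/10 = 2.1000 ≈ 2.10.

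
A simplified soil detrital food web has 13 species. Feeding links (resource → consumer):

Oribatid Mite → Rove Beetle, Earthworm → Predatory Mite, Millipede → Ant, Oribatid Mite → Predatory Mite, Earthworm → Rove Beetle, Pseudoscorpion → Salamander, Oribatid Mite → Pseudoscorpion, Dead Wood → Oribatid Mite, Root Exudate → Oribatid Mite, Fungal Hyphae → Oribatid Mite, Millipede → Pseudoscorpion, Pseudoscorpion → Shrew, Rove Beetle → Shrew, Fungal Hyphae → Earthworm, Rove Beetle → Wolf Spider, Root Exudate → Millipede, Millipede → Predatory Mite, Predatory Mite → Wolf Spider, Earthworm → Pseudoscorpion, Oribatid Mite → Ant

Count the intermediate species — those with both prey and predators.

6

Intermediate species (has both prey and predators): Millipede, Oribatid Mite, Earthworm, Pseudoscorpion, Predatory Mite, Rove Beetle.
Count: 6.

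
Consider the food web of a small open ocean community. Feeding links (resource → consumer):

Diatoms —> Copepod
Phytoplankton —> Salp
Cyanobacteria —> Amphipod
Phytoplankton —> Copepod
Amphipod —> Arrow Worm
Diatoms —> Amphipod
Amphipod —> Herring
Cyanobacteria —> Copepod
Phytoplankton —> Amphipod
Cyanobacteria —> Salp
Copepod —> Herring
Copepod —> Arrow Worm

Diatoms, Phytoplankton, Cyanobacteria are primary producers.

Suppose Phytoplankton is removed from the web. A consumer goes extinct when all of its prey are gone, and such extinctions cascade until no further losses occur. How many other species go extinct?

Remove Phytoplankton.
Every predator of it retains at least one other prey: Salp still has Cyanobacteria; Copepod still has Diatoms, Cyanobacteria; Amphipod still has Diatoms, Cyanobacteria.
No consumer loses all prey, so no secondary extinctions occur.

0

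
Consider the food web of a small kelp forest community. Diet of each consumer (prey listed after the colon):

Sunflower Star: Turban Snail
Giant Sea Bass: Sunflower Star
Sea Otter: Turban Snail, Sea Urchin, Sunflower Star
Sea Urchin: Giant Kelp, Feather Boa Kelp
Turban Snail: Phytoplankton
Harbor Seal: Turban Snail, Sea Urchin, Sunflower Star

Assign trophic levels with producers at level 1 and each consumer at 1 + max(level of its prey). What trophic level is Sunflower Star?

Trophic level 3

Phytoplankton is a producer → level 1.
Turban Snail eats Phytoplankton → level 2.
Sunflower Star eats Turban Snail → level 3.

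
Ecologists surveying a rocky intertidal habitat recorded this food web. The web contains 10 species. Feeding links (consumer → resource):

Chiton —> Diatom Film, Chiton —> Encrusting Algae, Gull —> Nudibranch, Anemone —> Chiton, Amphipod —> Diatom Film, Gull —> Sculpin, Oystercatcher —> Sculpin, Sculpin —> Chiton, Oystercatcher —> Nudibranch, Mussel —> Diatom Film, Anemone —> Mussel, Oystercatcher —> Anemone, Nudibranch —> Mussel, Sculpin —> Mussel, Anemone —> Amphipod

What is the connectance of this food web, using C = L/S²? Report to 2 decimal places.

C = 0.15

The web has S = 10 species and L = 15 feeding links.
C = L / S² = 15 / 100 = 0.1500 ≈ 0.15.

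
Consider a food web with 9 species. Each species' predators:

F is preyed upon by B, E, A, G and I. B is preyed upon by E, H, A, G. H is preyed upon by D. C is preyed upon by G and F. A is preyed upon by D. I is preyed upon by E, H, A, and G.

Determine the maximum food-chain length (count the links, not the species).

4 links

One longest chain: C → F → B → H → D.
It has 5 species and 4 links.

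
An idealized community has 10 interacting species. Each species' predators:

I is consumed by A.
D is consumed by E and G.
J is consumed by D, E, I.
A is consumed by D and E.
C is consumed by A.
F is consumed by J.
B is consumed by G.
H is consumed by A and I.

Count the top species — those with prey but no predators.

Top species (has prey, but nothing eats it): E, G.
Count: 2.

2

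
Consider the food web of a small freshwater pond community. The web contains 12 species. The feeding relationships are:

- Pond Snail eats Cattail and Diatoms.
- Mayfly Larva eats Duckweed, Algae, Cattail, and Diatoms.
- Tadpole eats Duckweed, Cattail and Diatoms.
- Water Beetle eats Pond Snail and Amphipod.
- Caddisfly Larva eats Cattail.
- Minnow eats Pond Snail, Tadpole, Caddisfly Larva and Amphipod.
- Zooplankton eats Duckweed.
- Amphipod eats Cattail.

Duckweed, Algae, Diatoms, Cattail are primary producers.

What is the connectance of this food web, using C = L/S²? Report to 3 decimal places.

C = 0.125

The web has S = 12 species and L = 18 feeding links.
C = L / S² = 18 / 144 = 0.1250 ≈ 0.125.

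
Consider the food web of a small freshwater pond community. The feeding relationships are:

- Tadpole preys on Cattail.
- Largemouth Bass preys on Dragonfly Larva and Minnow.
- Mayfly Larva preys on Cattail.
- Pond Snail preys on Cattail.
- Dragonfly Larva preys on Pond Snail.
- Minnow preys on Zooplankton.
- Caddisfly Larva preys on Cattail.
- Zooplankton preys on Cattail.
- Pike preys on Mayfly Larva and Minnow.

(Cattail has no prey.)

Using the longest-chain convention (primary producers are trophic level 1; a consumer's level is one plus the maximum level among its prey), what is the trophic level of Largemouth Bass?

Cattail is a producer → level 1.
Zooplankton eats Cattail → level 2.
Minnow eats Zooplankton → level 3.
Largemouth Bass eats Minnow (level 3); other prey at levels: Dragonfly Larva 3 → level 4.

Trophic level 4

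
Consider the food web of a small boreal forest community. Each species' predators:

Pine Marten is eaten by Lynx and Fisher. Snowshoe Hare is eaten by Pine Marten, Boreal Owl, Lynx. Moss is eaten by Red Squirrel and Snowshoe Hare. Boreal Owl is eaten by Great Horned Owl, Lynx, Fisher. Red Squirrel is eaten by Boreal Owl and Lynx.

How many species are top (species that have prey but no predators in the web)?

3

Top species (has prey, but nothing eats it): Fisher, Lynx, Great Horned Owl.
Count: 3.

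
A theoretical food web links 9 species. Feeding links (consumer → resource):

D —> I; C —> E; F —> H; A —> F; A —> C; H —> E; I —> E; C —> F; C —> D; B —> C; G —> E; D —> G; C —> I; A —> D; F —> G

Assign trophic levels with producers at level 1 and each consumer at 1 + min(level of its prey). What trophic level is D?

Trophic level 3

E is a producer → level 1.
I eats E → level 2.
D eats I → level 3.
No prey of D is below level 2, so 3 is the minimum.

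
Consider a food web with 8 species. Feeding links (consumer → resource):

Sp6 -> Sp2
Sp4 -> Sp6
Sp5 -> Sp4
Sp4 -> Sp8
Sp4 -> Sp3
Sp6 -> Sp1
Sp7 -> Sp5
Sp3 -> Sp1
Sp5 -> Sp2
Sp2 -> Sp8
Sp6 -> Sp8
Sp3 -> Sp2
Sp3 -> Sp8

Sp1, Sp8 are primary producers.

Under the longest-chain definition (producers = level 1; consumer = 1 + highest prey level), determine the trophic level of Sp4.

Sp8 is a producer → level 1.
Sp2 eats Sp8 → level 2.
Sp3 eats Sp2 (level 2); other prey at levels: Sp1 1, Sp8 1 → level 3.
Sp4 eats Sp3 (level 3); other prey at levels: Sp8 1, Sp6 3 → level 4.

Trophic level 4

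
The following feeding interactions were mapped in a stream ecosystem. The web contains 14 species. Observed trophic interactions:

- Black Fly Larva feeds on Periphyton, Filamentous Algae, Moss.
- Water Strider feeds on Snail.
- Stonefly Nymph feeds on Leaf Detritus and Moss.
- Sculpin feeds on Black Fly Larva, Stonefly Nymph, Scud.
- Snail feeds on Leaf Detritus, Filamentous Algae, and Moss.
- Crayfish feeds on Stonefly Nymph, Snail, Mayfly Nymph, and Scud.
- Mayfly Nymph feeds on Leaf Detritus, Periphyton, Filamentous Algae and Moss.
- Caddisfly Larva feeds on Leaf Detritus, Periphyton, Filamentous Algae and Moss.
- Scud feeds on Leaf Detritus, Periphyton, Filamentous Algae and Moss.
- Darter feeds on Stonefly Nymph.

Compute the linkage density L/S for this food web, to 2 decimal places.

L/S = 2.07

There are L = 29 links among S = 14 species.
L/S = 29/14 = 2.0714 ≈ 2.07.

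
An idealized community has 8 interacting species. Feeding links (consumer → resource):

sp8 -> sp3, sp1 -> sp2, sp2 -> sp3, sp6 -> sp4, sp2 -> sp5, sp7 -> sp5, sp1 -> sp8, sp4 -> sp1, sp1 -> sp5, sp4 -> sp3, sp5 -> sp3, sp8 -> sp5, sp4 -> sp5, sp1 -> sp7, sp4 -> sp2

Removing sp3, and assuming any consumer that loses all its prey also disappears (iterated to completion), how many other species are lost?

7

Remove sp3.
Round 1: sp5 (all prey gone) → extinct.
Round 2: sp7 (all prey gone), sp8 (all prey gone), sp2 (all prey gone) → extinct.
Round 3: sp1 (all prey gone) → extinct.
Round 4: sp4 (all prey gone) → extinct.
Round 5: sp6 (all prey gone) → extinct.
No further losses. Total secondary extinctions: 7.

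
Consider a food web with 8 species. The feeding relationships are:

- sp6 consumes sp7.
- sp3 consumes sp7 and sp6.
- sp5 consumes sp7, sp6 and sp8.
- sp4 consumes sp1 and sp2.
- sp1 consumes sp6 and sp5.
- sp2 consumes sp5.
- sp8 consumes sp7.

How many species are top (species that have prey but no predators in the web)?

Top species (has prey, but nothing eats it): sp3, sp4.
Count: 2.

2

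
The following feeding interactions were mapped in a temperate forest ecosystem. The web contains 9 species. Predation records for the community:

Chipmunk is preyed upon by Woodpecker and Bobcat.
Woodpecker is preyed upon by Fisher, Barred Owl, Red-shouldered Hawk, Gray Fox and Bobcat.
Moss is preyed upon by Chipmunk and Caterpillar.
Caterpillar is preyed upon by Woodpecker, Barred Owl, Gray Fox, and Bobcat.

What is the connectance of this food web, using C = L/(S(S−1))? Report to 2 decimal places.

The web has S = 9 species and L = 13 feeding links.
C = L / (S(S−1)) = 13 / 72 = 0.1806 ≈ 0.18.

C = 0.18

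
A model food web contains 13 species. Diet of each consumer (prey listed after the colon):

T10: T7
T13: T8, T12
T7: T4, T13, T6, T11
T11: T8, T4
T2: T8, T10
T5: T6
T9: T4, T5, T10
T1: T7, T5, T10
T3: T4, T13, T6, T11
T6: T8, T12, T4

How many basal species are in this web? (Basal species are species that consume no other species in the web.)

Basal species (no prey listed): T8, T12, T4.
Count: 3.

3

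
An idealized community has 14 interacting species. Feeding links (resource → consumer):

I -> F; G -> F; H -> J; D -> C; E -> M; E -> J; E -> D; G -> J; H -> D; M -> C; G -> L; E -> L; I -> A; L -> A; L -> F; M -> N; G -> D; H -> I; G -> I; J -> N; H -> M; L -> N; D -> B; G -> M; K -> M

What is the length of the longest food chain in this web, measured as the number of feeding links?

2 links

One longest chain: H → I → F.
It has 3 species and 2 links.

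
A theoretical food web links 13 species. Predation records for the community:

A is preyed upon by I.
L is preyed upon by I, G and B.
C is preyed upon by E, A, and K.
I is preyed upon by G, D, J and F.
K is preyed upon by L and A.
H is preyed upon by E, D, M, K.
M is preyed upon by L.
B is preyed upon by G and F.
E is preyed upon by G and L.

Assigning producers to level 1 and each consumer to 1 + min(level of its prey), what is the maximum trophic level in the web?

Producers (level 1): H, C.
Following each consumer down to its lowest-level prey: C → A → I → F (levels 1 through 4).
All prey of F (I 3, B 4) are at level 3 or above, so F is at level 1 + 3 = 4.
Every consumer has at least one prey at level 3 or below, so none exceeds level 4.

4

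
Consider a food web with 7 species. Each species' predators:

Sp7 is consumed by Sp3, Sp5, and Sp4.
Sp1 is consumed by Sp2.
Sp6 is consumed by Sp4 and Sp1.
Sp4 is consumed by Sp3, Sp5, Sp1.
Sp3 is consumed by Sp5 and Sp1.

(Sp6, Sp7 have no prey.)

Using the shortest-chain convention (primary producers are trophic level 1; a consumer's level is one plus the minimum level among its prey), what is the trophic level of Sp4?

Sp6 is a producer → level 1.
Sp4 eats Sp6 → level 2.

Trophic level 2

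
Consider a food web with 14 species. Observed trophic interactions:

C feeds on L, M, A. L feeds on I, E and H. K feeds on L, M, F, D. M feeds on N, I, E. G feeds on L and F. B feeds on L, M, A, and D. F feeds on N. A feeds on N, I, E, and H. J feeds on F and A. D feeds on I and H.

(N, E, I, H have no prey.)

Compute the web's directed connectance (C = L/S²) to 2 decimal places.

The web has S = 14 species and L = 28 feeding links.
C = L / S² = 28 / 196 = 0.1429 ≈ 0.14.

C = 0.14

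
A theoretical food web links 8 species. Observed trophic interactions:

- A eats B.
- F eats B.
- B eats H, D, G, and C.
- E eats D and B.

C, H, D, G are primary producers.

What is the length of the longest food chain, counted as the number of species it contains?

3 species

One longest chain: C → B → A.
It has 3 species and 2 links.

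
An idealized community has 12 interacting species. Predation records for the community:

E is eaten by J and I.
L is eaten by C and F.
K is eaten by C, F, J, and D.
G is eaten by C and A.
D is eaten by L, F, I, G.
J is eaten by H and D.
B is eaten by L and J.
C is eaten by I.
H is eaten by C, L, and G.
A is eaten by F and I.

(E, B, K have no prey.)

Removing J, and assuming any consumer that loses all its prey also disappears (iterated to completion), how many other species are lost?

1

Remove J.
Round 1: H (all prey gone) → extinct.
No further losses. Total secondary extinctions: 1.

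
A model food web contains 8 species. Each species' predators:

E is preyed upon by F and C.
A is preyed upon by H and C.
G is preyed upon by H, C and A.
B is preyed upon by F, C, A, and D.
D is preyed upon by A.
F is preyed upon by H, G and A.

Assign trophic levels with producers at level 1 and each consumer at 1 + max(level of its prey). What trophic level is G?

Trophic level 3

E is a producer → level 1.
F eats E (level 1); other prey at levels: B 1 → level 2.
G eats F → level 3.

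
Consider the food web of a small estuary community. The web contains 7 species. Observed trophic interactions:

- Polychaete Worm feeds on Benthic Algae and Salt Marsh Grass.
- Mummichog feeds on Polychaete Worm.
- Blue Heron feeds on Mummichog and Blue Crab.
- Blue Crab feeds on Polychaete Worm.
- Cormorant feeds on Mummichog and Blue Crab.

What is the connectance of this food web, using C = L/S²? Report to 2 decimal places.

C = 0.16

The web has S = 7 species and L = 8 feeding links.
C = L / S² = 8 / 49 = 0.1633 ≈ 0.16.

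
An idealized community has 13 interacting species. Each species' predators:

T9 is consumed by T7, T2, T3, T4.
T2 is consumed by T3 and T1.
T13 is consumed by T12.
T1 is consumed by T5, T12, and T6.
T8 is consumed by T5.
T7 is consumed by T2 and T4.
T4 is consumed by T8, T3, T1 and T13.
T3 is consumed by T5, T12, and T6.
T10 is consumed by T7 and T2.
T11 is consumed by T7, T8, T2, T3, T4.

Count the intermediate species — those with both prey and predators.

Intermediate species (has both prey and predators): T7, T2, T4, T8, T3, T13, T1.
Count: 7.

7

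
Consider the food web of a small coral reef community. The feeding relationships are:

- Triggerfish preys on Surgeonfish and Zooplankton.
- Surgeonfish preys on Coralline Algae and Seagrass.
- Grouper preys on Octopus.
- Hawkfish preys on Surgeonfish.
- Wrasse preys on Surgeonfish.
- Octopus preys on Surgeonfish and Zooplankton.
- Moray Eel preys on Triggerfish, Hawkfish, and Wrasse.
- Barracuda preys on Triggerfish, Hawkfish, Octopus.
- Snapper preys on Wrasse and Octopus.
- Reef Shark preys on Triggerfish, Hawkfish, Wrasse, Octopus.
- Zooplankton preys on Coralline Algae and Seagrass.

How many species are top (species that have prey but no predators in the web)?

Top species (has prey, but nothing eats it): Moray Eel, Grouper, Reef Shark, Snapper, Barracuda.
Count: 5.

5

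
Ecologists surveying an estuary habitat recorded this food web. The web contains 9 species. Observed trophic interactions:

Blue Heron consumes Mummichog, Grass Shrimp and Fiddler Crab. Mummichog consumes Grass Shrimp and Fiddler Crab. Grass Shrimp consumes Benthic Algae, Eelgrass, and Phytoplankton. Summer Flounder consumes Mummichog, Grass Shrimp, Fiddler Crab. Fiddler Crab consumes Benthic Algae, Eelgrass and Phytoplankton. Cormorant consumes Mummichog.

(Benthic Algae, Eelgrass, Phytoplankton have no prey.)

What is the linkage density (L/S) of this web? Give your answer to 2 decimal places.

There are L = 15 links among S = 9 species.
L/S = 15/9 = 1.6667 ≈ 1.67.

L/S = 1.67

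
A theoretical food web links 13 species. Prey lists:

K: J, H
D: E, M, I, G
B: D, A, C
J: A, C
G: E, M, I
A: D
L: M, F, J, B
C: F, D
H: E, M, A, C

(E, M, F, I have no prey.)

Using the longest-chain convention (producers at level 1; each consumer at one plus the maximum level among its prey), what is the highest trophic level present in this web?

Producers (level 1): E, M, F, I.
E → G → D → A → J → L gives L level 6.
No species has a prey at level 6, so no species reaches level 7.

6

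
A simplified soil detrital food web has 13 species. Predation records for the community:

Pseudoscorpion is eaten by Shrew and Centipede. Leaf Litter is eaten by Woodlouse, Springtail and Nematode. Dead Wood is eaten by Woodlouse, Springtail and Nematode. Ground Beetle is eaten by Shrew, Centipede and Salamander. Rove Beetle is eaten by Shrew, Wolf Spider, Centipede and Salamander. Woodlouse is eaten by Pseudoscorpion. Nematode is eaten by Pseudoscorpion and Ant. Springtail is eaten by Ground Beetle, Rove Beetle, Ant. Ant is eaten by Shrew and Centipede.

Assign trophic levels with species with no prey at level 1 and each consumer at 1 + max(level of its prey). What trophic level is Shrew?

Trophic level 4

Dead Wood has no prey (basal) → level 1.
Woodlouse eats Dead Wood (level 1); other prey at levels: Leaf Litter 1 → level 2.
Pseudoscorpion eats Woodlouse (level 2); other prey at levels: Nematode 2 → level 3.
Shrew eats Pseudoscorpion (level 3); other prey at levels: Ground Beetle 3, Rove Beetle 3, Ant 3 → level 4.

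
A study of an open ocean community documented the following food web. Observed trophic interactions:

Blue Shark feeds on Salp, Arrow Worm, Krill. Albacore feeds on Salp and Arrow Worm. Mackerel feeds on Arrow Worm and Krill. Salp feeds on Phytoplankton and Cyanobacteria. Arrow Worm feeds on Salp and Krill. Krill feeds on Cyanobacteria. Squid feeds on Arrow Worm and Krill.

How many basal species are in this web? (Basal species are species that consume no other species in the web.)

2

Basal species (no prey listed): Phytoplankton, Cyanobacteria.
Count: 2.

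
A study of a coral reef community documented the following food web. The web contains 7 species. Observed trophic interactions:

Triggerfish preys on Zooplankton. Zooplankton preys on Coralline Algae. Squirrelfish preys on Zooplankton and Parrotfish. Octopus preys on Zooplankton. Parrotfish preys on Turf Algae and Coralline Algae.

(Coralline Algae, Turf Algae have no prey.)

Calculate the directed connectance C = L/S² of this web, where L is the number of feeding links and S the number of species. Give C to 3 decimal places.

The web has S = 7 species and L = 7 feeding links.
C = L / S² = 7 / 49 = 0.1429 ≈ 0.143.

C = 0.143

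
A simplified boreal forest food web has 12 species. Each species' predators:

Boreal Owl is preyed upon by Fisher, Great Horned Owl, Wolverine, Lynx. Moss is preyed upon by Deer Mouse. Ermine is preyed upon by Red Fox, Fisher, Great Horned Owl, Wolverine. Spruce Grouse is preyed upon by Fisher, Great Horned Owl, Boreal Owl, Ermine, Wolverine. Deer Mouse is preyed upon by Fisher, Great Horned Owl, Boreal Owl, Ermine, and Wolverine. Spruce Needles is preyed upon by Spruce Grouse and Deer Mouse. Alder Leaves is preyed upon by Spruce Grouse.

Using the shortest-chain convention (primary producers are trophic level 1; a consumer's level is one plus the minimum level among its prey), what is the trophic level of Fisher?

Moss is a producer → level 1.
Deer Mouse eats Moss → level 2.
Fisher eats Deer Mouse → level 3.
No prey of Fisher is below level 2, so 3 is the minimum.

Trophic level 3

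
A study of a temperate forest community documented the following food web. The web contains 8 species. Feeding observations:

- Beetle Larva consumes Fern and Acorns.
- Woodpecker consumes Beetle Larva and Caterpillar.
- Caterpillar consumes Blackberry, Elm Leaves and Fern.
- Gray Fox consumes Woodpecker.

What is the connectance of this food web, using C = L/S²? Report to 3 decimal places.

C = 0.125

The web has S = 8 species and L = 8 feeding links.
C = L / S² = 8 / 64 = 0.1250 ≈ 0.125.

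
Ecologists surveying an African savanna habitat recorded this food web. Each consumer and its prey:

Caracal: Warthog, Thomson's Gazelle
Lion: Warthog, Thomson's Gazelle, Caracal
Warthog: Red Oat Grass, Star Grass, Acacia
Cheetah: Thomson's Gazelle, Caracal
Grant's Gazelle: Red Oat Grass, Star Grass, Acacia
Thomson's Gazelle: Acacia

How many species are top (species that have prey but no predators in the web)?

Top species (has prey, but nothing eats it): Grant's Gazelle, Lion, Cheetah.
Count: 3.

3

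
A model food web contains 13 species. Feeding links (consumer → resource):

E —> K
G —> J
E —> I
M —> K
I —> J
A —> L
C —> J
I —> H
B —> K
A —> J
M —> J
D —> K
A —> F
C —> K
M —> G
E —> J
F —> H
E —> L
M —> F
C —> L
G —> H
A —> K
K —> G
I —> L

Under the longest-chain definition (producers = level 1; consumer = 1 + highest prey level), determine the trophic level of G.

Trophic level 2

H is a producer → level 1.
G eats H (level 1); other prey at levels: J 1 → level 2.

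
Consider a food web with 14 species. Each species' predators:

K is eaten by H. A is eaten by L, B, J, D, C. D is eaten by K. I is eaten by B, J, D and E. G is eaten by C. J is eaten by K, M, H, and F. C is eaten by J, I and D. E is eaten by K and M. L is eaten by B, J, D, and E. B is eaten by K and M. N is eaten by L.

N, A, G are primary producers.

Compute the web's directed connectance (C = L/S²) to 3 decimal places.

C = 0.143

The web has S = 14 species and L = 28 feeding links.
C = L / S² = 28 / 196 = 0.1429 ≈ 0.143.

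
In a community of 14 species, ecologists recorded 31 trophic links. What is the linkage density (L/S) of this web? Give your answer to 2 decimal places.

There are L = 31 links among S = 14 species.
L/S = 31/14 = 2.2143 ≈ 2.21.

L/S = 2.21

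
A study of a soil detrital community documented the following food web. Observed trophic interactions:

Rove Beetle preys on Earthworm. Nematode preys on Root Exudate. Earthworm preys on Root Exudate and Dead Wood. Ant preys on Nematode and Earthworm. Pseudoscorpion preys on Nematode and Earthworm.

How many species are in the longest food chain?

3 species

One longest chain: Root Exudate → Earthworm → Pseudoscorpion.
It has 3 species and 2 links.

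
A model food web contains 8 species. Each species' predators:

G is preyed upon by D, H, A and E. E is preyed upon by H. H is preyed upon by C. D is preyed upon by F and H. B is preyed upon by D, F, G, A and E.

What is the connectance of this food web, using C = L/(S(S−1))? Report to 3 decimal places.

The web has S = 8 species and L = 13 feeding links.
C = L / (S(S−1)) = 13 / 56 = 0.2321 ≈ 0.232.

C = 0.232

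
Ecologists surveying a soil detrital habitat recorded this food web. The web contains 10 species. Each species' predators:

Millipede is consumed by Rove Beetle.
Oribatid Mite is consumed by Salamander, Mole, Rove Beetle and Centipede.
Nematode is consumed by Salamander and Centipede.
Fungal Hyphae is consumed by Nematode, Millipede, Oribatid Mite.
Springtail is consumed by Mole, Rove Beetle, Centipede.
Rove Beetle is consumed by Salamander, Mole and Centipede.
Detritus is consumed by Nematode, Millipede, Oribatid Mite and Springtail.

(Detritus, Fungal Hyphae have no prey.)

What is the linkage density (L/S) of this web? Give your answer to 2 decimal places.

L/S = 2.00

There are L = 20 links among S = 10 species.
L/S = 20/10 = 2.0000 ≈ 2.00.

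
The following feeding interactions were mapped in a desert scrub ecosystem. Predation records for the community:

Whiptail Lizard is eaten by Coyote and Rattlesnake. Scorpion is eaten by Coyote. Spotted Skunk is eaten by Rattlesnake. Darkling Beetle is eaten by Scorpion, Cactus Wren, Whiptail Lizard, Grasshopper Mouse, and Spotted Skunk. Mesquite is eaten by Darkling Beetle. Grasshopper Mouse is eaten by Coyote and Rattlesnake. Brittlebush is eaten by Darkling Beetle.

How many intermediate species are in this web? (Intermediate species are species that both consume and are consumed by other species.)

5

Intermediate species (has both prey and predators): Darkling Beetle, Whiptail Lizard, Grasshopper Mouse, Scorpion, Spotted Skunk.
Count: 5.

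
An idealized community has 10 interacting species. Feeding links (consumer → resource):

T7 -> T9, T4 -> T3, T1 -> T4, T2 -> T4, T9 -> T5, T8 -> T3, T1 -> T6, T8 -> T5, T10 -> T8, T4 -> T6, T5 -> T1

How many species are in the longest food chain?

6 species

One longest chain: T6 → T4 → T1 → T5 → T9 → T7.
It has 6 species and 5 links.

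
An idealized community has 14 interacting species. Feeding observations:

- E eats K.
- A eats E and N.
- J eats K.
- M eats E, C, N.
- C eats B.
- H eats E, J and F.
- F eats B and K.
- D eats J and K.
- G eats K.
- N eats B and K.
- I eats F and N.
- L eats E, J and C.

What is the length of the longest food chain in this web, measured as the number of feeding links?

2 links

One longest chain: K → E → A.
It has 3 species and 2 links.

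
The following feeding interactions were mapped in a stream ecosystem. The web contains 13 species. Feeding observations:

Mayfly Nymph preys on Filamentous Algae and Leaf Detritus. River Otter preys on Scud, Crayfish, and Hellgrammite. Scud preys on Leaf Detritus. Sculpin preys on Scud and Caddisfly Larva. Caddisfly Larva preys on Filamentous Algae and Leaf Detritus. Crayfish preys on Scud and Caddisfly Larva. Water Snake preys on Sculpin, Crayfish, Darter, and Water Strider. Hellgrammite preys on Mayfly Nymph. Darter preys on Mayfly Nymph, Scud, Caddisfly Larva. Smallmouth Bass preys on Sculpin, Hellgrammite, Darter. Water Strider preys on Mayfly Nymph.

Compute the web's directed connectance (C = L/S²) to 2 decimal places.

C = 0.14

The web has S = 13 species and L = 24 feeding links.
C = L / S² = 24 / 169 = 0.1420 ≈ 0.14.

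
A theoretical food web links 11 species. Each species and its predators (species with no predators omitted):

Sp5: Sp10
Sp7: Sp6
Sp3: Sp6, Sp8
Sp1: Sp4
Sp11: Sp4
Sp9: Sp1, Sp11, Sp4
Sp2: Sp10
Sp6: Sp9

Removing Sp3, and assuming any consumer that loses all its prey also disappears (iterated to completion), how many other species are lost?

Remove Sp3.
Round 1: Sp8 (all prey gone) → extinct.
No further losses. Total secondary extinctions: 1.

1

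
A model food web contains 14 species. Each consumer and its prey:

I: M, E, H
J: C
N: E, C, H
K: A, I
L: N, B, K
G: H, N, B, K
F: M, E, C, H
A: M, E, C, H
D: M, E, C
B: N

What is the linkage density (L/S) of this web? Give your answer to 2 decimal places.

There are L = 28 links among S = 14 species.
L/S = 28/14 = 2.0000 ≈ 2.00.

L/S = 2.00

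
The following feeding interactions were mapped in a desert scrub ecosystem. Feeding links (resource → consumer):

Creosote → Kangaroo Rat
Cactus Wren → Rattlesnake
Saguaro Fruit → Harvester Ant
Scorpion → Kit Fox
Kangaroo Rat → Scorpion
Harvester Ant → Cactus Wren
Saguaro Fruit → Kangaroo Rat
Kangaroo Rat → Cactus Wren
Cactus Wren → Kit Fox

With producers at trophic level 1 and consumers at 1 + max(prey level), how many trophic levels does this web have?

Producers (level 1): Saguaro Fruit, Creosote.
Saguaro Fruit → Harvester Ant → Cactus Wren → Rattlesnake gives Rattlesnake level 4.
No species has a prey at level 4, so no species reaches level 5.

4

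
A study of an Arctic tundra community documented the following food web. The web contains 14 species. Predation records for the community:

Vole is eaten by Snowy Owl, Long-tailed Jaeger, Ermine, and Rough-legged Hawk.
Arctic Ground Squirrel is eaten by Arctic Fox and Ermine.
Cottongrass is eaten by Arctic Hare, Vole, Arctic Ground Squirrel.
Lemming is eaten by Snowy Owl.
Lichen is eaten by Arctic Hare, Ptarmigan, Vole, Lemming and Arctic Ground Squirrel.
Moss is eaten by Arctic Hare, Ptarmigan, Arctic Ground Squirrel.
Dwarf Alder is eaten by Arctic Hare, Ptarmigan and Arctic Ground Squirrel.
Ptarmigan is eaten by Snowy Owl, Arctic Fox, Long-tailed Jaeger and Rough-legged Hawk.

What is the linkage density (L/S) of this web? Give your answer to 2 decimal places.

L/S = 1.79

There are L = 25 links among S = 14 species.
L/S = 25/14 = 1.7857 ≈ 1.79.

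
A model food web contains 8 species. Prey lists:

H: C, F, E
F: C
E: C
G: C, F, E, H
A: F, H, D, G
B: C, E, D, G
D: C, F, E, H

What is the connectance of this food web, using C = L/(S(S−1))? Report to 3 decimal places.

The web has S = 8 species and L = 21 feeding links.
C = L / (S(S−1)) = 21 / 56 = 0.3750 ≈ 0.375.

C = 0.375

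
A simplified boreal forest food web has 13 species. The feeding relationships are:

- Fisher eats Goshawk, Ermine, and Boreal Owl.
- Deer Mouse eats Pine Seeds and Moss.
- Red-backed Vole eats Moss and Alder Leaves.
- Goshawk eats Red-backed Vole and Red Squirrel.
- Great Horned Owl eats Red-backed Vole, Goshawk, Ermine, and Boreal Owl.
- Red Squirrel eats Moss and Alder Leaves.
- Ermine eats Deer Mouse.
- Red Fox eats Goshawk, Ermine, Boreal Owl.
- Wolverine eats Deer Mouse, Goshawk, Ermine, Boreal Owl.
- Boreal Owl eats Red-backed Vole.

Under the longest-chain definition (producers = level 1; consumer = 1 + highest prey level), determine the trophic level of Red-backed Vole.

Trophic level 2

Alder Leaves is a producer → level 1.
Red-backed Vole eats Alder Leaves (level 1); other prey at levels: Moss 1 → level 2.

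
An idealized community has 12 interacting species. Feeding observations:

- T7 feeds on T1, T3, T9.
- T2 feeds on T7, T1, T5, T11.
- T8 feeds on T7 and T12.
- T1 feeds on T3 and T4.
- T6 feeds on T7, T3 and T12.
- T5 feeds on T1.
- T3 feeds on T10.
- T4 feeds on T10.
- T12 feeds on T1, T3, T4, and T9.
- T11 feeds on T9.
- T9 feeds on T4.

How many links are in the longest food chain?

4 links

One longest chain: T10 → T4 → T1 → T7 → T8.
It has 5 species and 4 links.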